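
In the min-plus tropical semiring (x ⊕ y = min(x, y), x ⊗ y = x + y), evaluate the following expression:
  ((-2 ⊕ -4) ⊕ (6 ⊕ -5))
((-2 ⊕ -4) ⊕ (6 ⊕ -5)) = -5

Expand innermost to outermost. Recall ⊕ takes the minimum of its arguments and ⊗ takes their sum. Working out the expression ((-2 ⊕ -4) ⊕ (6 ⊕ -5)) gives -5.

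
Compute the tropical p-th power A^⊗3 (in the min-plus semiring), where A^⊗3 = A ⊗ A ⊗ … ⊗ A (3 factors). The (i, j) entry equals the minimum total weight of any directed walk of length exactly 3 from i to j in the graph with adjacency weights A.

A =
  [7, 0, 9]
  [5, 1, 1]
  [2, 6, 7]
A^⊗3 =
  [3, 2, 2]
  [4, 3, 3]
  [7, 3, 3]

Each entry (A^⊗3)_ij equals the minimum over all length-3 walks i = v_0 → v_1 → … → v_3 = j of Σ_t A[v_t][v_{t+1}]. For example, for (i, j) = (0, 2) we minimise over 9 possible intermediate vertex sequences; the minimum is 2, attained along the walk 0 → 1 → 1 → 2.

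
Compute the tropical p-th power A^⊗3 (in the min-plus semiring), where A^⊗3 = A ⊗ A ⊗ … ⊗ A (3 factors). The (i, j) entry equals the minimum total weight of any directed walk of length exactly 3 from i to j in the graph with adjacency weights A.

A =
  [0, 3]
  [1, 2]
A^⊗3 =
  [0, 3]
  [1, 4]

Each entry (A^⊗3)_ij equals the minimum over all length-3 walks i = v_0 → v_1 → … → v_3 = j of Σ_t A[v_t][v_{t+1}]. For example, for (i, j) = (0, 1) we minimise over 4 possible intermediate vertex sequences; the minimum is 3, attained along the walk 0 → 0 → 0 → 1.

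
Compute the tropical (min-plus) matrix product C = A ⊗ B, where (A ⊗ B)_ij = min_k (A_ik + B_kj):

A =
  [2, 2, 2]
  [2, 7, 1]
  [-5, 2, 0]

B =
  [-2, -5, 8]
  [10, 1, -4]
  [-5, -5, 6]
A ⊗ B =
  [-3, -3, -2]
  [-4, -4, 3]
  [-7, -10, -2]

Apply the min-plus product entry-by-entry:
  C[0][0] = min over k of (A[0][0] + B[0][0] = 2 + -2 = 0, A[0][1] + B[1][0] = 2 + 10 = 12, A[0][2] + B[2][0] = 2 + -5 = -3) = -3 (attained at k = 2)
  C[0][1] = min over k of (A[0][0] + B[0][1] = 2 + -5 = -3, A[0][1] + B[1][1] = 2 + 1 = 3, A[0][2] + B[2][1] = 2 + -5 = -3) = -3 (attained at k = 0)
  C[0][2] = min over k of (A[0][0] + B[0][2] = 2 + 8 = 10, A[0][1] + B[1][2] = 2 + -4 = -2, A[0][2] + B[2][2] = 2 + 6 = 8) = -2 (attained at k = 1)
  C[1][0] = min over k of (A[1][0] + B[0][0] = 2 + -2 = 0, A[1][1] + B[1][0] = 7 + 10 = 17, A[1][2] + B[2][0] = 1 + -5 = -4) = -4 (attained at k = 2)
  C[1][1] = min over k of (A[1][0] + B[0][1] = 2 + -5 = -3, A[1][1] + B[1][1] = 7 + 1 = 8, A[1][2] + B[2][1] = 1 + -5 = -4) = -4 (attained at k = 2)
  C[1][2] = min over k of (A[1][0] + B[0][2] = 2 + 8 = 10, A[1][1] + B[1][2] = 7 + -4 = 3, A[1][2] + B[2][2] = 1 + 6 = 7) = 3 (attained at k = 1)
  C[2][0] = min over k of (A[2][0] + B[0][0] = -5 + -2 = -7, A[2][1] + B[1][0] = 2 + 10 = 12, A[2][2] + B[2][0] = 0 + -5 = -5) = -7 (attained at k = 0)
  C[2][1] = min over k of (A[2][0] + B[0][1] = -5 + -5 = -10, A[2][1] + B[1][1] = 2 + 1 = 3, A[2][2] + B[2][1] = 0 + -5 = -5) = -10 (attained at k = 0)
  C[2][2] = min over k of (A[2][0] + B[0][2] = -5 + 8 = 3, A[2][1] + B[1][2] = 2 + -4 = -2, A[2][2] + B[2][2] = 0 + 6 = 6) = -2 (attained at k = 1)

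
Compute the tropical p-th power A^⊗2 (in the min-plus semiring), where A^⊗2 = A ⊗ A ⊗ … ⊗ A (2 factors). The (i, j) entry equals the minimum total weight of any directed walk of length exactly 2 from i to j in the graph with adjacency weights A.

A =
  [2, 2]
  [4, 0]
A^⊗2 =
  [4, 2]
  [4, 0]

Each entry (A^⊗2)_ij equals the minimum over all length-2 walks i = v_0 → v_1 → … → v_2 = j of Σ_t A[v_t][v_{t+1}]. For example, for (i, j) = (0, 1) we minimise over 2 possible intermediate vertex sequences; the minimum is 2, attained along the walk 0 → 1 → 1.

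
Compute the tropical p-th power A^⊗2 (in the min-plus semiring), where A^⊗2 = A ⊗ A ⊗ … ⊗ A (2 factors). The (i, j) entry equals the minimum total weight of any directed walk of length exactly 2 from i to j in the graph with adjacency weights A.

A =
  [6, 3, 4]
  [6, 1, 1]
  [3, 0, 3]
A^⊗2 =
  [7, 4, 4]
  [4, 1, 2]
  [6, 1, 1]

Each entry (A^⊗2)_ij equals the minimum over all length-2 walks i = v_0 → v_1 → … → v_2 = j of Σ_t A[v_t][v_{t+1}]. For example, for (i, j) = (0, 2) we minimise over 3 possible intermediate vertex sequences; the minimum is 4, attained along the walk 0 → 1 → 2.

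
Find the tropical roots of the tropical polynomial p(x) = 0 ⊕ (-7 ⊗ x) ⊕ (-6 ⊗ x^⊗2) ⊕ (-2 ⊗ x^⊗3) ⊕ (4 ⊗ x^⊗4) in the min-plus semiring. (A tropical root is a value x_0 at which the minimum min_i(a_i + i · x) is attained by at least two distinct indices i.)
Roots: {-6, -4, -1, 7}

Each tropical root is a break point of the lower envelope of the lines y = a_i + i · x (there are 5 lines, with slopes 0, 1, ..., 4). Only the lines that attain the minimum somewhere contribute to roots; other lines are dominated. Here the surviving (envelope) indices are i = 4, i = 3, i = 2, i = 1, i = 0.
Intersections between consecutive envelope lines give the roots: for adjacent envelope indices i < j the intersection is x = (a_i − a_j) / (j − i). Reading off the sorted break points: {-6, -4, -1, 7}.
Verification: at each break x_0, at least two indices attain the minimum of min_i(a_i + i · x_0).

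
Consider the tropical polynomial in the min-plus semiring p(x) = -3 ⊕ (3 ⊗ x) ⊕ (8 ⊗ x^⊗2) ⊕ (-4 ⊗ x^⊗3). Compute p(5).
p(5) = -3

A tropical monomial a ⊗ x^⊗i evaluates to a + i · x. Evaluating each term at x = 5:
  Term 0 contributes -3 + 0 · 5 = -3
  Term 1 contributes 3 + 1 · 5 = 8
  Term 2 contributes 8 + 2 · 5 = 18
  Term 3 contributes -4 + 3 · 5 = 11
p(5) = ⊕ of these = min[-3, 8, 18, 11] = -3.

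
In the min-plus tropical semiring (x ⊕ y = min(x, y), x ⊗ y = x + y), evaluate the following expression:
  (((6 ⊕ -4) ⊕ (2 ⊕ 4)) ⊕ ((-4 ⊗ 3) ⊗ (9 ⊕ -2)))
(((6 ⊕ -4) ⊕ (2 ⊕ 4)) ⊕ ((-4 ⊗ 3) ⊗ (9 ⊕ -2))) = -4

Expand innermost to outermost. Recall ⊕ takes the minimum of its arguments and ⊗ takes their sum. Working out the expression (((6 ⊕ -4) ⊕ (2 ⊕ 4)) ⊕ ((-4 ⊗ 3) ⊗ (9 ⊕ -2))) gives -4.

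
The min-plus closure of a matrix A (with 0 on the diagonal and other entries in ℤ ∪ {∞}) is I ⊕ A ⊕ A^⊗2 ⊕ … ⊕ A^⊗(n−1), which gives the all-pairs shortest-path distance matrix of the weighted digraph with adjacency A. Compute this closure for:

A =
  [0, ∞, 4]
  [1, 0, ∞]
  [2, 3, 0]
Closure =
  [0, 7, 4]
  [1, 0, 5]
  [2, 3, 0]

This is the Floyd-Warshall all-pairs shortest-path computation. For each intermediate vertex k = 0, 1, …, 2, update dist[i][j] ← min(dist[i][j], dist[i][k] + dist[k][j]). The final matrix gives, for each (i, j), the minimum total weight of any directed path from i to j (possibly empty when i = j).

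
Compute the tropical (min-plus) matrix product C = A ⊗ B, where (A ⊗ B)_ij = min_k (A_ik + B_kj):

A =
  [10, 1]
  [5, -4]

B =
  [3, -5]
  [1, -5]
A ⊗ B =
  [2, -4]
  [-3, -9]

Apply the min-plus product entry-by-entry:
  C[0][0] = min over k of (A[0][0] + B[0][0] = 10 + 3 = 13, A[0][1] + B[1][0] = 1 + 1 = 2) = 2 (attained at k = 1)
  C[0][1] = min over k of (A[0][0] + B[0][1] = 10 + -5 = 5, A[0][1] + B[1][1] = 1 + -5 = -4) = -4 (attained at k = 1)
  C[1][0] = min over k of (A[1][0] + B[0][0] = 5 + 3 = 8, A[1][1] + B[1][0] = -4 + 1 = -3) = -3 (attained at k = 1)
  C[1][1] = min over k of (A[1][0] + B[0][1] = 5 + -5 = 0, A[1][1] + B[1][1] = -4 + -5 = -9) = -9 (attained at k = 1)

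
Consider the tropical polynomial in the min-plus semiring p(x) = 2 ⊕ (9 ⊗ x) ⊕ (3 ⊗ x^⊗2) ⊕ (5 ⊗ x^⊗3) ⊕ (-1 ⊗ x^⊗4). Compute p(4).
p(4) = 2

A tropical monomial a ⊗ x^⊗i evaluates to a + i · x. Evaluating each term at x = 4:
  Term 0 contributes 2 + 0 · 4 = 2
  Term 1 contributes 9 + 1 · 4 = 13
  Term 2 contributes 3 + 2 · 4 = 11
  Term 3 contributes 5 + 3 · 4 = 17
  Term 4 contributes -1 + 4 · 4 = 15
p(4) = ⊕ of these = min[2, 13, 11, 17, 15] = 2.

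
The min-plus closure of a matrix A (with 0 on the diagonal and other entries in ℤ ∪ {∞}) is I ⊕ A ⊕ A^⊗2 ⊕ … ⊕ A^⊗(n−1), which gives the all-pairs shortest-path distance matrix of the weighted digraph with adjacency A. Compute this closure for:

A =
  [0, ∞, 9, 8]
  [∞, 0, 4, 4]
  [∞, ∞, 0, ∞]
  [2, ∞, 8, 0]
Closure =
  [0, ∞, 9, 8]
  [6, 0, 4, 4]
  [∞, ∞, 0, ∞]
  [2, ∞, 8, 0]

This is the Floyd-Warshall all-pairs shortest-path computation. For each intermediate vertex k = 0, 1, …, 3, update dist[i][j] ← min(dist[i][j], dist[i][k] + dist[k][j]). The final matrix gives, for each (i, j), the minimum total weight of any directed path from i to j (possibly empty when i = j).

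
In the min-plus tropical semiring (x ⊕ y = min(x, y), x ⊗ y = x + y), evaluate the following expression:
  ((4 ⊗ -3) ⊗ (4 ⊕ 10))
((4 ⊗ -3) ⊗ (4 ⊕ 10)) = 5

Expand innermost to outermost. Recall ⊕ takes the minimum of its arguments and ⊗ takes their sum. Working out the expression ((4 ⊗ -3) ⊗ (4 ⊕ 10)) gives 5.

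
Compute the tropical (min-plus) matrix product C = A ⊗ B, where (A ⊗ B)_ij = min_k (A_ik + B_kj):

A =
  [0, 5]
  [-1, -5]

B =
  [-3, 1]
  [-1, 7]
A ⊗ B =
  [-3, 1]
  [-6, 0]

Apply the min-plus product entry-by-entry:
  C[0][0] = min over k of (A[0][0] + B[0][0] = 0 + -3 = -3, A[0][1] + B[1][0] = 5 + -1 = 4) = -3 (attained at k = 0)
  C[0][1] = min over k of (A[0][0] + B[0][1] = 0 + 1 = 1, A[0][1] + B[1][1] = 5 + 7 = 12) = 1 (attained at k = 0)
  C[1][0] = min over k of (A[1][0] + B[0][0] = -1 + -3 = -4, A[1][1] + B[1][0] = -5 + -1 = -6) = -6 (attained at k = 1)
  C[1][1] = min over k of (A[1][0] + B[0][1] = -1 + 1 = 0, A[1][1] + B[1][1] = -5 + 7 = 2) = 0 (attained at k = 0)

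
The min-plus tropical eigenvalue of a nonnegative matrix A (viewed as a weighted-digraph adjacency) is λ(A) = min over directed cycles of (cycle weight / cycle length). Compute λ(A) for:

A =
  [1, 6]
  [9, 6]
λ(A) = 1

Enumerate directed cycles and compute their means (weight / length). Sample:
  cycle 0 → 0: weight = 1, length = 1, mean = 1/1 ≈ 1.000
  cycle 1 → 1: weight = 6, length = 1, mean = 6/1 ≈ 6.000
  cycle 0 → 1 → 0: weight = 15, length = 2, mean = 15/2 ≈ 7.500
  cycle 1 → 0 → 1: weight = 15, length = 2, mean = 15/2 ≈ 7.500
Minimum mean = 1.000, attained e.g. along the cycle 0 → 0 with weight 1 and length 1. So λ(A) = 1/1 = 1.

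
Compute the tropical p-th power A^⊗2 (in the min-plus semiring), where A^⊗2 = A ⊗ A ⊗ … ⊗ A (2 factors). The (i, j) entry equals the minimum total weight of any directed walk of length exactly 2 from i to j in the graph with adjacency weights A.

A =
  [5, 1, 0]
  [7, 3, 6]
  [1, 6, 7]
A^⊗2 =
  [1, 4, 5]
  [7, 6, 7]
  [6, 2, 1]

Each entry (A^⊗2)_ij equals the minimum over all length-2 walks i = v_0 → v_1 → … → v_2 = j of Σ_t A[v_t][v_{t+1}]. For example, for (i, j) = (0, 2) we minimise over 3 possible intermediate vertex sequences; the minimum is 5, attained along the walk 0 → 0 → 2.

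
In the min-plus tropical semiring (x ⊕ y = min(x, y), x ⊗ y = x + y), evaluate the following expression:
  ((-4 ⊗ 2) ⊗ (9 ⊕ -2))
((-4 ⊗ 2) ⊗ (9 ⊕ -2)) = -4

Expand innermost to outermost. Recall ⊕ takes the minimum of its arguments and ⊗ takes their sum. Working out the expression ((-4 ⊗ 2) ⊗ (9 ⊕ -2)) gives -4.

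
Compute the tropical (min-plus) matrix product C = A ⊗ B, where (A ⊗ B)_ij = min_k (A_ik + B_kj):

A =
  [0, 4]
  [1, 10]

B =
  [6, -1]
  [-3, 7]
A ⊗ B =
  [1, -1]
  [7, 0]

Apply the min-plus product entry-by-entry:
  C[0][0] = min over k of (A[0][0] + B[0][0] = 0 + 6 = 6, A[0][1] + B[1][0] = 4 + -3 = 1) = 1 (attained at k = 1)
  C[0][1] = min over k of (A[0][0] + B[0][1] = 0 + -1 = -1, A[0][1] + B[1][1] = 4 + 7 = 11) = -1 (attained at k = 0)
  C[1][0] = min over k of (A[1][0] + B[0][0] = 1 + 6 = 7, A[1][1] + B[1][0] = 10 + -3 = 7) = 7 (attained at k = 0)
  C[1][1] = min over k of (A[1][0] + B[0][1] = 1 + -1 = 0, A[1][1] + B[1][1] = 10 + 7 = 17) = 0 (attained at k = 0)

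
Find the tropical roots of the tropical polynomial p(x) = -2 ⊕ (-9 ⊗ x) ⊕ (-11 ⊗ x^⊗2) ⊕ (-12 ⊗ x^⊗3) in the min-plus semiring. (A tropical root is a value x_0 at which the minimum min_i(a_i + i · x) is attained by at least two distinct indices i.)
Roots: {1, 2, 7}

Each tropical root is a break point of the lower envelope of the lines y = a_i + i · x (there are 4 lines, with slopes 0, 1, ..., 3). Only the lines that attain the minimum somewhere contribute to roots; other lines are dominated. Here the surviving (envelope) indices are i = 3, i = 2, i = 1, i = 0.
Intersections between consecutive envelope lines give the roots: for adjacent envelope indices i < j the intersection is x = (a_i − a_j) / (j − i). Reading off the sorted break points: {1, 2, 7}.
Verification: at each break x_0, at least two indices attain the minimum of min_i(a_i + i · x_0).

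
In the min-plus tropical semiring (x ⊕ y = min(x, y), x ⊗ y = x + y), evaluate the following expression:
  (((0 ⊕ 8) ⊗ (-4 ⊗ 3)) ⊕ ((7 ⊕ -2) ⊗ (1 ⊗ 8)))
(((0 ⊕ 8) ⊗ (-4 ⊗ 3)) ⊕ ((7 ⊕ -2) ⊗ (1 ⊗ 8))) = -1

Expand innermost to outermost. Recall ⊕ takes the minimum of its arguments and ⊗ takes their sum. Working out the expression (((0 ⊕ 8) ⊗ (-4 ⊗ 3)) ⊕ ((7 ⊕ -2) ⊗ (1 ⊗ 8))) gives -1.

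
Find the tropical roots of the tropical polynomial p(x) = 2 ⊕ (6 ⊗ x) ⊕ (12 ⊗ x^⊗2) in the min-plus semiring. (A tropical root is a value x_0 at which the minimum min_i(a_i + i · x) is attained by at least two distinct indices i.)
Roots: {-6, -4}

Each tropical root is a break point of the lower envelope of the lines y = a_i + i · x (there are 3 lines, with slopes 0, 1, ..., 2). Only the lines that attain the minimum somewhere contribute to roots; other lines are dominated. Here the surviving (envelope) indices are i = 2, i = 1, i = 0.
Intersections between consecutive envelope lines give the roots: for adjacent envelope indices i < j the intersection is x = (a_i − a_j) / (j − i). Reading off the sorted break points: {-6, -4}.
Verification: at each break x_0, at least two indices attain the minimum of min_i(a_i + i · x_0).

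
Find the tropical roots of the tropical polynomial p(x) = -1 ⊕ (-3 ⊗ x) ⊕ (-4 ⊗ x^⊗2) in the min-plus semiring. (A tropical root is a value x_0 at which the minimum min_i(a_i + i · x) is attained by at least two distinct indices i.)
Roots: {1, 2}

Each tropical root is a break point of the lower envelope of the lines y = a_i + i · x (there are 3 lines, with slopes 0, 1, ..., 2). Only the lines that attain the minimum somewhere contribute to roots; other lines are dominated. Here the surviving (envelope) indices are i = 2, i = 1, i = 0.
Intersections between consecutive envelope lines give the roots: for adjacent envelope indices i < j the intersection is x = (a_i − a_j) / (j − i). Reading off the sorted break points: {1, 2}.
Verification: at each break x_0, at least two indices attain the minimum of min_i(a_i + i · x_0).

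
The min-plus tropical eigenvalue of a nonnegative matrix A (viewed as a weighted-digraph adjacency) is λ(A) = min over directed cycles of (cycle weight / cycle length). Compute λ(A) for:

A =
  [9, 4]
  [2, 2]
λ(A) = 2

Enumerate directed cycles and compute their means (weight / length). Sample:
  cycle 0 → 0: weight = 9, length = 1, mean = 9/1 ≈ 9.000
  cycle 1 → 1: weight = 2, length = 1, mean = 2/1 ≈ 2.000
  cycle 0 → 1 → 0: weight = 6, length = 2, mean = 6/2 ≈ 3.000
  cycle 1 → 0 → 1: weight = 6, length = 2, mean = 6/2 ≈ 3.000
Minimum mean = 2.000, attained e.g. along the cycle 1 → 1 with weight 2 and length 1. So λ(A) = 2/1 = 2.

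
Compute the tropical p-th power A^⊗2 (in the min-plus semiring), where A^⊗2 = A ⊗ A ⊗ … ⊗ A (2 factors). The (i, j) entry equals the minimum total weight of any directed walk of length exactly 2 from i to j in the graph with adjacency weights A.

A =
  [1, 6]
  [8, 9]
A^⊗2 =
  [2, 7]
  [9, 14]

Each entry (A^⊗2)_ij equals the minimum over all length-2 walks i = v_0 → v_1 → … → v_2 = j of Σ_t A[v_t][v_{t+1}]. For example, for (i, j) = (0, 1) we minimise over 2 possible intermediate vertex sequences; the minimum is 7, attained along the walk 0 → 0 → 1.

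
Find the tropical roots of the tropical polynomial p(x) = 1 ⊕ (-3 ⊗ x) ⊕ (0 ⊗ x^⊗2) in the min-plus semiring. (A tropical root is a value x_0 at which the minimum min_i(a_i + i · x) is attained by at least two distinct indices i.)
Roots: {-3, 4}

Each tropical root is a break point of the lower envelope of the lines y = a_i + i · x (there are 3 lines, with slopes 0, 1, ..., 2). Only the lines that attain the minimum somewhere contribute to roots; other lines are dominated. Here the surviving (envelope) indices are i = 2, i = 1, i = 0.
Intersections between consecutive envelope lines give the roots: for adjacent envelope indices i < j the intersection is x = (a_i − a_j) / (j − i). Reading off the sorted break points: {-3, 4}.
Verification: at each break x_0, at least two indices attain the minimum of min_i(a_i + i · x_0).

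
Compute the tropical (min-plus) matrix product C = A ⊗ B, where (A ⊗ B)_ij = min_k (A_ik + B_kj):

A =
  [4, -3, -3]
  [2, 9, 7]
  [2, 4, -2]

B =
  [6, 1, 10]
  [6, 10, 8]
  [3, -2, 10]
A ⊗ B =
  [0, -5, 5]
  [8, 3, 12]
  [1, -4, 8]

Apply the min-plus product entry-by-entry:
  C[0][0] = min over k of (A[0][0] + B[0][0] = 4 + 6 = 10, A[0][1] + B[1][0] = -3 + 6 = 3, A[0][2] + B[2][0] = -3 + 3 = 0) = 0 (attained at k = 2)
  C[0][1] = min over k of (A[0][0] + B[0][1] = 4 + 1 = 5, A[0][1] + B[1][1] = -3 + 10 = 7, A[0][2] + B[2][1] = -3 + -2 = -5) = -5 (attained at k = 2)
  C[0][2] = min over k of (A[0][0] + B[0][2] = 4 + 10 = 14, A[0][1] + B[1][2] = -3 + 8 = 5, A[0][2] + B[2][2] = -3 + 10 = 7) = 5 (attained at k = 1)
  C[1][0] = min over k of (A[1][0] + B[0][0] = 2 + 6 = 8, A[1][1] + B[1][0] = 9 + 6 = 15, A[1][2] + B[2][0] = 7 + 3 = 10) = 8 (attained at k = 0)
  C[1][1] = min over k of (A[1][0] + B[0][1] = 2 + 1 = 3, A[1][1] + B[1][1] = 9 + 10 = 19, A[1][2] + B[2][1] = 7 + -2 = 5) = 3 (attained at k = 0)
  C[1][2] = min over k of (A[1][0] + B[0][2] = 2 + 10 = 12, A[1][1] + B[1][2] = 9 + 8 = 17, A[1][2] + B[2][2] = 7 + 10 = 17) = 12 (attained at k = 0)
  C[2][0] = min over k of (A[2][0] + B[0][0] = 2 + 6 = 8, A[2][1] + B[1][0] = 4 + 6 = 10, A[2][2] + B[2][0] = -2 + 3 = 1) = 1 (attained at k = 2)
  C[2][1] = min over k of (A[2][0] + B[0][1] = 2 + 1 = 3, A[2][1] + B[1][1] = 4 + 10 = 14, A[2][2] + B[2][1] = -2 + -2 = -4) = -4 (attained at k = 2)
  C[2][2] = min over k of (A[2][0] + B[0][2] = 2 + 10 = 12, A[2][1] + B[1][2] = 4 + 8 = 12, A[2][2] + B[2][2] = -2 + 10 = 8) = 8 (attained at k = 2)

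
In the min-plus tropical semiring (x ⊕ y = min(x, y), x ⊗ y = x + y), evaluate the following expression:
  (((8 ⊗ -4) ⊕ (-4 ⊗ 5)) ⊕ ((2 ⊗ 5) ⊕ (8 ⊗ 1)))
(((8 ⊗ -4) ⊕ (-4 ⊗ 5)) ⊕ ((2 ⊗ 5) ⊕ (8 ⊗ 1))) = 1

Expand innermost to outermost. Recall ⊕ takes the minimum of its arguments and ⊗ takes their sum. Working out the expression (((8 ⊗ -4) ⊕ (-4 ⊗ 5)) ⊕ ((2 ⊗ 5) ⊕ (8 ⊗ 1))) gives 1.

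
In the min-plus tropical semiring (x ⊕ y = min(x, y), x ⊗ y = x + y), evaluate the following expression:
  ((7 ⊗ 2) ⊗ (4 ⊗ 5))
((7 ⊗ 2) ⊗ (4 ⊗ 5)) = 18

Expand innermost to outermost. Recall ⊕ takes the minimum of its arguments and ⊗ takes their sum. Working out the expression ((7 ⊗ 2) ⊗ (4 ⊗ 5)) gives 18.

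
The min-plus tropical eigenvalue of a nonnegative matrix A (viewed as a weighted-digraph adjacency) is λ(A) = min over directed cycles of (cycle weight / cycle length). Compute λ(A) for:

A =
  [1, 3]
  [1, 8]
λ(A) = 1

Enumerate directed cycles and compute their means (weight / length). Sample:
  cycle 0 → 0: weight = 1, length = 1, mean = 1/1 ≈ 1.000
  cycle 1 → 1: weight = 8, length = 1, mean = 8/1 ≈ 8.000
  cycle 0 → 1 → 0: weight = 4, length = 2, mean = 4/2 ≈ 2.000
  cycle 1 → 0 → 1: weight = 4, length = 2, mean = 4/2 ≈ 2.000
Minimum mean = 1.000, attained e.g. along the cycle 0 → 0 with weight 1 and length 1. So λ(A) = 1/1 = 1.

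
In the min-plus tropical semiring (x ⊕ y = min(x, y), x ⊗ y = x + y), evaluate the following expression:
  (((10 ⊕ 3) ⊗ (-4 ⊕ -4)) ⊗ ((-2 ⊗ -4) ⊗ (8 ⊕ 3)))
(((10 ⊕ 3) ⊗ (-4 ⊕ -4)) ⊗ ((-2 ⊗ -4) ⊗ (8 ⊕ 3))) = -4

Expand innermost to outermost. Recall ⊕ takes the minimum of its arguments and ⊗ takes their sum. Working out the expression (((10 ⊕ 3) ⊗ (-4 ⊕ -4)) ⊗ ((-2 ⊗ -4) ⊗ (8 ⊕ 3))) gives -4.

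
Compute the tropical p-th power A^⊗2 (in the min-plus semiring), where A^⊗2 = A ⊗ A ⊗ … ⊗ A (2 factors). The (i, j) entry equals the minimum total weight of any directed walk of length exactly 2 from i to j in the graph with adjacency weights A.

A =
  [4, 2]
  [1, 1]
A^⊗2 =
  [3, 3]
  [2, 2]

Each entry (A^⊗2)_ij equals the minimum over all length-2 walks i = v_0 → v_1 → … → v_2 = j of Σ_t A[v_t][v_{t+1}]. For example, for (i, j) = (0, 1) we minimise over 2 possible intermediate vertex sequences; the minimum is 3, attained along the walk 0 → 1 → 1.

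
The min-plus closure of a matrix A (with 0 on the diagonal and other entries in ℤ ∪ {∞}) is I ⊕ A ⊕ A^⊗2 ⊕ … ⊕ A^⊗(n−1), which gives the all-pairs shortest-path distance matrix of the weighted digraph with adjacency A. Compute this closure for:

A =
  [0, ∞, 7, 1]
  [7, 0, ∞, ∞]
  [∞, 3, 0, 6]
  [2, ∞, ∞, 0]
Closure =
  [0, 10, 7, 1]
  [7, 0, 14, 8]
  [8, 3, 0, 6]
  [2, 12, 9, 0]

This is the Floyd-Warshall all-pairs shortest-path computation. For each intermediate vertex k = 0, 1, …, 3, update dist[i][j] ← min(dist[i][j], dist[i][k] + dist[k][j]). The final matrix gives, for each (i, j), the minimum total weight of any directed path from i to j (possibly empty when i = j).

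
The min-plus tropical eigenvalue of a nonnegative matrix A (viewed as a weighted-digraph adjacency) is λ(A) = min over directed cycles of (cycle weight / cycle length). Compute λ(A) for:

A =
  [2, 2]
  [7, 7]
λ(A) = 2

Enumerate directed cycles and compute their means (weight / length). Sample:
  cycle 0 → 0: weight = 2, length = 1, mean = 2/1 ≈ 2.000
  cycle 1 → 1: weight = 7, length = 1, mean = 7/1 ≈ 7.000
  cycle 0 → 1 → 0: weight = 9, length = 2, mean = 9/2 ≈ 4.500
  cycle 1 → 0 → 1: weight = 9, length = 2, mean = 9/2 ≈ 4.500
Minimum mean = 2.000, attained e.g. along the cycle 0 → 0 with weight 2 and length 1. So λ(A) = 2/1 = 2.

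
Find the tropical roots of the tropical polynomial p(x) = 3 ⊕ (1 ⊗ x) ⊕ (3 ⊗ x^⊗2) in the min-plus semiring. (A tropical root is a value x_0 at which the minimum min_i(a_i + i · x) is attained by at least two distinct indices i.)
Roots: {-2, 2}

Each tropical root is a break point of the lower envelope of the lines y = a_i + i · x (there are 3 lines, with slopes 0, 1, ..., 2). Only the lines that attain the minimum somewhere contribute to roots; other lines are dominated. Here the surviving (envelope) indices are i = 2, i = 1, i = 0.
Intersections between consecutive envelope lines give the roots: for adjacent envelope indices i < j the intersection is x = (a_i − a_j) / (j − i). Reading off the sorted break points: {-2, 2}.
Verification: at each break x_0, at least two indices attain the minimum of min_i(a_i + i · x_0).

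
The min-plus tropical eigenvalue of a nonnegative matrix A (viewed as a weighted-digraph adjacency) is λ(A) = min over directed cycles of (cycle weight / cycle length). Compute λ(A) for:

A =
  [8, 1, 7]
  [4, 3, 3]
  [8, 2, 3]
λ(A) = 5/2

Enumerate directed cycles and compute their means (weight / length). Sample:
  cycle 0 → 0: weight = 8, length = 1, mean = 8/1 ≈ 8.000
  cycle 1 → 1: weight = 3, length = 1, mean = 3/1 ≈ 3.000
  cycle 2 → 2: weight = 3, length = 1, mean = 3/1 ≈ 3.000
  cycle 0 → 1 → 0: weight = 5, length = 2, mean = 5/2 ≈ 2.500
  cycle 0 → 2 → 0: weight = 15, length = 2, mean = 15/2 ≈ 7.500
  cycle 1 → 0 → 1: weight = 5, length = 2, mean = 5/2 ≈ 2.500
Minimum mean = 2.500, attained e.g. along the cycle 0 → 1 → 0 with weight 5 and length 2. So λ(A) = 5/2 = 5/2.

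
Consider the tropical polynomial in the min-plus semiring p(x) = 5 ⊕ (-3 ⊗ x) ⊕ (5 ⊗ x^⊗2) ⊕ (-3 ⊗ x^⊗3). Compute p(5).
p(5) = 2

A tropical monomial a ⊗ x^⊗i evaluates to a + i · x. Evaluating each term at x = 5:
  Term 0 contributes 5 + 0 · 5 = 5
  Term 1 contributes -3 + 1 · 5 = 2
  Term 2 contributes 5 + 2 · 5 = 15
  Term 3 contributes -3 + 3 · 5 = 12
p(5) = ⊕ of these = min[5, 2, 15, 12] = 2.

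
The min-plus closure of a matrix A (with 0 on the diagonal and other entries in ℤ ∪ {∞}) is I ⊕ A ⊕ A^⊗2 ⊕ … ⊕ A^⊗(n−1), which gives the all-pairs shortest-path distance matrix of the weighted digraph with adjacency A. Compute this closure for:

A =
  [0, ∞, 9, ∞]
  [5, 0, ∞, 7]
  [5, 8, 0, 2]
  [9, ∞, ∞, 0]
Closure =
  [0, 17, 9, 11]
  [5, 0, 14, 7]
  [5, 8, 0, 2]
  [9, 26, 18, 0]

This is the Floyd-Warshall all-pairs shortest-path computation. For each intermediate vertex k = 0, 1, …, 3, update dist[i][j] ← min(dist[i][j], dist[i][k] + dist[k][j]). The final matrix gives, for each (i, j), the minimum total weight of any directed path from i to j (possibly empty when i = j).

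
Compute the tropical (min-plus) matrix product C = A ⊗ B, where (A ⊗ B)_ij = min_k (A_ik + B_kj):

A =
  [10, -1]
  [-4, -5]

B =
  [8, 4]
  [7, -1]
A ⊗ B =
  [6, -2]
  [2, -6]

Apply the min-plus product entry-by-entry:
  C[0][0] = min over k of (A[0][0] + B[0][0] = 10 + 8 = 18, A[0][1] + B[1][0] = -1 + 7 = 6) = 6 (attained at k = 1)
  C[0][1] = min over k of (A[0][0] + B[0][1] = 10 + 4 = 14, A[0][1] + B[1][1] = -1 + -1 = -2) = -2 (attained at k = 1)
  C[1][0] = min over k of (A[1][0] + B[0][0] = -4 + 8 = 4, A[1][1] + B[1][0] = -5 + 7 = 2) = 2 (attained at k = 1)
  C[1][1] = min over k of (A[1][0] + B[0][1] = -4 + 4 = 0, A[1][1] + B[1][1] = -5 + -1 = -6) = -6 (attained at k = 1)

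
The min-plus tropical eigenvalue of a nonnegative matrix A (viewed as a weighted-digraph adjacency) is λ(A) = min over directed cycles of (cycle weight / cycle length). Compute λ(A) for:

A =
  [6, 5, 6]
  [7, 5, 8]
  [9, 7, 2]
λ(A) = 2

Enumerate directed cycles and compute their means (weight / length). Sample:
  cycle 0 → 0: weight = 6, length = 1, mean = 6/1 ≈ 6.000
  cycle 1 → 1: weight = 5, length = 1, mean = 5/1 ≈ 5.000
  cycle 2 → 2: weight = 2, length = 1, mean = 2/1 ≈ 2.000
  cycle 0 → 1 → 0: weight = 12, length = 2, mean = 12/2 ≈ 6.000
  cycle 0 → 2 → 0: weight = 15, length = 2, mean = 15/2 ≈ 7.500
  cycle 1 → 0 → 1: weight = 12, length = 2, mean = 12/2 ≈ 6.000
Minimum mean = 2.000, attained e.g. along the cycle 2 → 2 with weight 2 and length 1. So λ(A) = 2/1 = 2.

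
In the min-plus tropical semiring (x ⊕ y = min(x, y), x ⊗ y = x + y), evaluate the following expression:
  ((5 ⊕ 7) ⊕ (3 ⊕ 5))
((5 ⊕ 7) ⊕ (3 ⊕ 5)) = 3

Expand innermost to outermost. Recall ⊕ takes the minimum of its arguments and ⊗ takes their sum. Working out the expression ((5 ⊕ 7) ⊕ (3 ⊕ 5)) gives 3.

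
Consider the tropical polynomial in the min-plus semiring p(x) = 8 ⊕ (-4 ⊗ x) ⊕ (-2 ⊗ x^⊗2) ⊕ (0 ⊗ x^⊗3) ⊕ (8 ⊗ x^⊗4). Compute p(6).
p(6) = 2

A tropical monomial a ⊗ x^⊗i evaluates to a + i · x. Evaluating each term at x = 6:
  Term 0 contributes 8 + 0 · 6 = 8
  Term 1 contributes -4 + 1 · 6 = 2
  Term 2 contributes -2 + 2 · 6 = 10
  Term 3 contributes 0 + 3 · 6 = 18
  Term 4 contributes 8 + 4 · 6 = 32
p(6) = ⊕ of these = min[8, 2, 10, 18, 32] = 2.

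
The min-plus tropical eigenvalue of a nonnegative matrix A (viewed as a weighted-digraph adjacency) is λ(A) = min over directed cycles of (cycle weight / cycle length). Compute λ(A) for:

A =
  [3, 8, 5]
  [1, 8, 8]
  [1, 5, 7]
λ(A) = 3

Enumerate directed cycles and compute their means (weight / length). Sample:
  cycle 0 → 0: weight = 3, length = 1, mean = 3/1 ≈ 3.000
  cycle 1 → 1: weight = 8, length = 1, mean = 8/1 ≈ 8.000
  cycle 2 → 2: weight = 7, length = 1, mean = 7/1 ≈ 7.000
  cycle 0 → 1 → 0: weight = 9, length = 2, mean = 9/2 ≈ 4.500
  cycle 0 → 2 → 0: weight = 6, length = 2, mean = 6/2 ≈ 3.000
  cycle 1 → 0 → 1: weight = 9, length = 2, mean = 9/2 ≈ 4.500
Minimum mean = 3.000, attained e.g. along the cycle 0 → 0 with weight 3 and length 1. So λ(A) = 3/1 = 3.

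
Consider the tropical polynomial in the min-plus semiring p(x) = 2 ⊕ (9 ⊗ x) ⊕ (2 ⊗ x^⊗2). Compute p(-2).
p(-2) = -2

A tropical monomial a ⊗ x^⊗i evaluates to a + i · x. Evaluating each term at x = -2:
  Term 0 contributes 2 + 0 · -2 = 2
  Term 1 contributes 9 + 1 · -2 = 7
  Term 2 contributes 2 + 2 · -2 = -2
p(-2) = ⊕ of these = min[2, 7, -2] = -2.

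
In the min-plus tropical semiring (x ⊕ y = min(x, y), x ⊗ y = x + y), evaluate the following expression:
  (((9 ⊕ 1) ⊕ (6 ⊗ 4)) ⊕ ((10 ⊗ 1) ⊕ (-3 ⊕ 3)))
(((9 ⊕ 1) ⊕ (6 ⊗ 4)) ⊕ ((10 ⊗ 1) ⊕ (-3 ⊕ 3))) = -3

Expand innermost to outermost. Recall ⊕ takes the minimum of its arguments and ⊗ takes their sum. Working out the expression (((9 ⊕ 1) ⊕ (6 ⊗ 4)) ⊕ ((10 ⊗ 1) ⊕ (-3 ⊕ 3))) gives -3.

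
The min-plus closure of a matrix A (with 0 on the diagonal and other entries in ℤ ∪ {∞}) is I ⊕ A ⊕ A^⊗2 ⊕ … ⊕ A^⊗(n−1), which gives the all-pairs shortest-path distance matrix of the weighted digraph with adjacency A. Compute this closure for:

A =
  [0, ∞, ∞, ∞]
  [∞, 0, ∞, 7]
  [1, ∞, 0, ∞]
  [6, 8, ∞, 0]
Closure =
  [0, ∞, ∞, ∞]
  [13, 0, ∞, 7]
  [1, ∞, 0, ∞]
  [6, 8, ∞, 0]

This is the Floyd-Warshall all-pairs shortest-path computation. For each intermediate vertex k = 0, 1, …, 3, update dist[i][j] ← min(dist[i][j], dist[i][k] + dist[k][j]). The final matrix gives, for each (i, j), the minimum total weight of any directed path from i to j (possibly empty when i = j).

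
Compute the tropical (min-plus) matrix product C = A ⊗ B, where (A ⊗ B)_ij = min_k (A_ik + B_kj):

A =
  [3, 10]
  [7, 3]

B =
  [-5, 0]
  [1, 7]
A ⊗ B =
  [-2, 3]
  [2, 7]

Apply the min-plus product entry-by-entry:
  C[0][0] = min over k of (A[0][0] + B[0][0] = 3 + -5 = -2, A[0][1] + B[1][0] = 10 + 1 = 11) = -2 (attained at k = 0)
  C[0][1] = min over k of (A[0][0] + B[0][1] = 3 + 0 = 3, A[0][1] + B[1][1] = 10 + 7 = 17) = 3 (attained at k = 0)
  C[1][0] = min over k of (A[1][0] + B[0][0] = 7 + -5 = 2, A[1][1] + B[1][0] = 3 + 1 = 4) = 2 (attained at k = 0)
  C[1][1] = min over k of (A[1][0] + B[0][1] = 7 + 0 = 7, A[1][1] + B[1][1] = 3 + 7 = 10) = 7 (attained at k = 0)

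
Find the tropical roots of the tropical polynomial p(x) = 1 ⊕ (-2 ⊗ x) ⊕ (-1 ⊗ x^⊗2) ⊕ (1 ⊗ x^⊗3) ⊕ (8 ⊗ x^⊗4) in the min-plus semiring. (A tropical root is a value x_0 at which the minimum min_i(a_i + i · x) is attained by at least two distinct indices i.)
Roots: {-7, -2, -1, 3}

Each tropical root is a break point of the lower envelope of the lines y = a_i + i · x (there are 5 lines, with slopes 0, 1, ..., 4). Only the lines that attain the minimum somewhere contribute to roots; other lines are dominated. Here the surviving (envelope) indices are i = 4, i = 3, i = 2, i = 1, i = 0.
Intersections between consecutive envelope lines give the roots: for adjacent envelope indices i < j the intersection is x = (a_i − a_j) / (j − i). Reading off the sorted break points: {-7, -2, -1, 3}.
Verification: at each break x_0, at least two indices attain the minimum of min_i(a_i + i · x_0).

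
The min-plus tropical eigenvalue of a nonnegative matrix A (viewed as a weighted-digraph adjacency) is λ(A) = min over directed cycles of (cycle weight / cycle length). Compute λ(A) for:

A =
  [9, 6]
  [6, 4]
λ(A) = 4

Enumerate directed cycles and compute their means (weight / length). Sample:
  cycle 0 → 0: weight = 9, length = 1, mean = 9/1 ≈ 9.000
  cycle 1 → 1: weight = 4, length = 1, mean = 4/1 ≈ 4.000
  cycle 0 → 1 → 0: weight = 12, length = 2, mean = 12/2 ≈ 6.000
  cycle 1 → 0 → 1: weight = 12, length = 2, mean = 12/2 ≈ 6.000
Minimum mean = 4.000, attained e.g. along the cycle 1 → 1 with weight 4 and length 1. So λ(A) = 4/1 = 4.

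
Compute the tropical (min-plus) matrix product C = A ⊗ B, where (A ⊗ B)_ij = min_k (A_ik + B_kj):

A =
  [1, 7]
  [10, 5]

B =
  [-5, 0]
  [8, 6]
A ⊗ B =
  [-4, 1]
  [5, 10]

Apply the min-plus product entry-by-entry:
  C[0][0] = min over k of (A[0][0] + B[0][0] = 1 + -5 = -4, A[0][1] + B[1][0] = 7 + 8 = 15) = -4 (attained at k = 0)
  C[0][1] = min over k of (A[0][0] + B[0][1] = 1 + 0 = 1, A[0][1] + B[1][1] = 7 + 6 = 13) = 1 (attained at k = 0)
  C[1][0] = min over k of (A[1][0] + B[0][0] = 10 + -5 = 5, A[1][1] + B[1][0] = 5 + 8 = 13) = 5 (attained at k = 0)
  C[1][1] = min over k of (A[1][0] + B[0][1] = 10 + 0 = 10, A[1][1] + B[1][1] = 5 + 6 = 11) = 10 (attained at k = 0)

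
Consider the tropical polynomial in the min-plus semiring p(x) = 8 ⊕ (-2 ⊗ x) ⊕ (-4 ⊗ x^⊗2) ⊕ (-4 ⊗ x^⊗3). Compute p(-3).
p(-3) = -13

A tropical monomial a ⊗ x^⊗i evaluates to a + i · x. Evaluating each term at x = -3:
  Term 0 contributes 8 + 0 · -3 = 8
  Term 1 contributes -2 + 1 · -3 = -5
  Term 2 contributes -4 + 2 · -3 = -10
  Term 3 contributes -4 + 3 · -3 = -13
p(-3) = ⊕ of these = min[8, -5, -10, -13] = -13.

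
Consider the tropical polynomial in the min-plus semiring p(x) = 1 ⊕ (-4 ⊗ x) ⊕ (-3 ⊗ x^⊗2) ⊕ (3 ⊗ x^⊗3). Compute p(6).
p(6) = 1

A tropical monomial a ⊗ x^⊗i evaluates to a + i · x. Evaluating each term at x = 6:
  Term 0 contributes 1 + 0 · 6 = 1
  Term 1 contributes -4 + 1 · 6 = 2
  Term 2 contributes -3 + 2 · 6 = 9
  Term 3 contributes 3 + 3 · 6 = 21
p(6) = ⊕ of these = min[1, 2, 9, 21] = 1.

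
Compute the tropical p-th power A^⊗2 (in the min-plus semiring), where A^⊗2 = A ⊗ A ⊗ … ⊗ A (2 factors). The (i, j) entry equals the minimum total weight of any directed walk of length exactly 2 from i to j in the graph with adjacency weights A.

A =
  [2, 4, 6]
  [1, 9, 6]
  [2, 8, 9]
A^⊗2 =
  [4, 6, 8]
  [3, 5, 7]
  [4, 6, 8]

Each entry (A^⊗2)_ij equals the minimum over all length-2 walks i = v_0 → v_1 → … → v_2 = j of Σ_t A[v_t][v_{t+1}]. For example, for (i, j) = (0, 2) we minimise over 3 possible intermediate vertex sequences; the minimum is 8, attained along the walk 0 → 0 → 2.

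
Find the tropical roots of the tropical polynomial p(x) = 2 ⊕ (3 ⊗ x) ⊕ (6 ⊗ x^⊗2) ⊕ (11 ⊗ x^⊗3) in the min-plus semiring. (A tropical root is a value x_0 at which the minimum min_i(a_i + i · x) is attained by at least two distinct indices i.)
Roots: {-5, -3, -1}

Each tropical root is a break point of the lower envelope of the lines y = a_i + i · x (there are 4 lines, with slopes 0, 1, ..., 3). Only the lines that attain the minimum somewhere contribute to roots; other lines are dominated. Here the surviving (envelope) indices are i = 3, i = 2, i = 1, i = 0.
Intersections between consecutive envelope lines give the roots: for adjacent envelope indices i < j the intersection is x = (a_i − a_j) / (j − i). Reading off the sorted break points: {-5, -3, -1}.
Verification: at each break x_0, at least two indices attain the minimum of min_i(a_i + i · x_0).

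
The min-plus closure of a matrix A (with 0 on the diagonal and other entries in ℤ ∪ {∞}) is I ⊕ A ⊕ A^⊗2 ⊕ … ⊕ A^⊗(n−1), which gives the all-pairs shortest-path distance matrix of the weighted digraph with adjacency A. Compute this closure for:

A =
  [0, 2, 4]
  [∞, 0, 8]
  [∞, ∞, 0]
Closure =
  [0, 2, 4]
  [∞, 0, 8]
  [∞, ∞, 0]

This is the Floyd-Warshall all-pairs shortest-path computation. For each intermediate vertex k = 0, 1, …, 2, update dist[i][j] ← min(dist[i][j], dist[i][k] + dist[k][j]). The final matrix gives, for each (i, j), the minimum total weight of any directed path from i to j (possibly empty when i = j).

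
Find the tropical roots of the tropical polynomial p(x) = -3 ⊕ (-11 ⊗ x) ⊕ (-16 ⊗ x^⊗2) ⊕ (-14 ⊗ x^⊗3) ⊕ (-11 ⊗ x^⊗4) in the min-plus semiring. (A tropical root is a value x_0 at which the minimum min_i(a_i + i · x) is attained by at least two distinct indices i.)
Roots: {-3, -2, 5, 8}

Each tropical root is a break point of the lower envelope of the lines y = a_i + i · x (there are 5 lines, with slopes 0, 1, ..., 4). Only the lines that attain the minimum somewhere contribute to roots; other lines are dominated. Here the surviving (envelope) indices are i = 4, i = 3, i = 2, i = 1, i = 0.
Intersections between consecutive envelope lines give the roots: for adjacent envelope indices i < j the intersection is x = (a_i − a_j) / (j − i). Reading off the sorted break points: {-3, -2, 5, 8}.
Verification: at each break x_0, at least two indices attain the minimum of min_i(a_i + i · x_0).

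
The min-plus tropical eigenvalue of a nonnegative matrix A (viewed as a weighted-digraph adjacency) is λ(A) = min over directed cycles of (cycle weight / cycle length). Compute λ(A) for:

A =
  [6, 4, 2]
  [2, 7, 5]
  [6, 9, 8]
λ(A) = 3

Enumerate directed cycles and compute their means (weight / length). Sample:
  cycle 0 → 0: weight = 6, length = 1, mean = 6/1 ≈ 6.000
  cycle 1 → 1: weight = 7, length = 1, mean = 7/1 ≈ 7.000
  cycle 2 → 2: weight = 8, length = 1, mean = 8/1 ≈ 8.000
  cycle 0 → 1 → 0: weight = 6, length = 2, mean = 6/2 ≈ 3.000
  cycle 0 → 2 → 0: weight = 8, length = 2, mean = 8/2 ≈ 4.000
  cycle 1 → 0 → 1: weight = 6, length = 2, mean = 6/2 ≈ 3.000
Minimum mean = 3.000, attained e.g. along the cycle 0 → 1 → 0 with weight 6 and length 2. So λ(A) = 6/2 = 3.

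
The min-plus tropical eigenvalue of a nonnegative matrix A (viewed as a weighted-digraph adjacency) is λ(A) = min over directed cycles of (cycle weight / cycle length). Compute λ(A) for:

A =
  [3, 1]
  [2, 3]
λ(A) = 3/2

Enumerate directed cycles and compute their means (weight / length). Sample:
  cycle 0 → 0: weight = 3, length = 1, mean = 3/1 ≈ 3.000
  cycle 1 → 1: weight = 3, length = 1, mean = 3/1 ≈ 3.000
  cycle 0 → 1 → 0: weight = 3, length = 2, mean = 3/2 ≈ 1.500
  cycle 1 → 0 → 1: weight = 3, length = 2, mean = 3/2 ≈ 1.500
Minimum mean = 1.500, attained e.g. along the cycle 0 → 1 → 0 with weight 3 and length 2. So λ(A) = 3/2 = 3/2.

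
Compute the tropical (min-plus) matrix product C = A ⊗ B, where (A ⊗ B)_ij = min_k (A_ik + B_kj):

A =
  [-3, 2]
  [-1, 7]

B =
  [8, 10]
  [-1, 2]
A ⊗ B =
  [1, 4]
  [6, 9]

Apply the min-plus product entry-by-entry:
  C[0][0] = min over k of (A[0][0] + B[0][0] = -3 + 8 = 5, A[0][1] + B[1][0] = 2 + -1 = 1) = 1 (attained at k = 1)
  C[0][1] = min over k of (A[0][0] + B[0][1] = -3 + 10 = 7, A[0][1] + B[1][1] = 2 + 2 = 4) = 4 (attained at k = 1)
  C[1][0] = min over k of (A[1][0] + B[0][0] = -1 + 8 = 7, A[1][1] + B[1][0] = 7 + -1 = 6) = 6 (attained at k = 1)
  C[1][1] = min over k of (A[1][0] + B[0][1] = -1 + 10 = 9, A[1][1] + B[1][1] = 7 + 2 = 9) = 9 (attained at k = 0)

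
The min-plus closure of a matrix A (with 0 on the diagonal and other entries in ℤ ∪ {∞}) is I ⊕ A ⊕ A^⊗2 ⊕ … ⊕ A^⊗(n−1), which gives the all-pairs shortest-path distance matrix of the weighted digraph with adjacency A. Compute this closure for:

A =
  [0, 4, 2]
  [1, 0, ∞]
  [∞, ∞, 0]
Closure =
  [0, 4, 2]
  [1, 0, 3]
  [∞, ∞, 0]

This is the Floyd-Warshall all-pairs shortest-path computation. For each intermediate vertex k = 0, 1, …, 2, update dist[i][j] ← min(dist[i][j], dist[i][k] + dist[k][j]). The final matrix gives, for each (i, j), the minimum total weight of any directed path from i to j (possibly empty when i = j).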